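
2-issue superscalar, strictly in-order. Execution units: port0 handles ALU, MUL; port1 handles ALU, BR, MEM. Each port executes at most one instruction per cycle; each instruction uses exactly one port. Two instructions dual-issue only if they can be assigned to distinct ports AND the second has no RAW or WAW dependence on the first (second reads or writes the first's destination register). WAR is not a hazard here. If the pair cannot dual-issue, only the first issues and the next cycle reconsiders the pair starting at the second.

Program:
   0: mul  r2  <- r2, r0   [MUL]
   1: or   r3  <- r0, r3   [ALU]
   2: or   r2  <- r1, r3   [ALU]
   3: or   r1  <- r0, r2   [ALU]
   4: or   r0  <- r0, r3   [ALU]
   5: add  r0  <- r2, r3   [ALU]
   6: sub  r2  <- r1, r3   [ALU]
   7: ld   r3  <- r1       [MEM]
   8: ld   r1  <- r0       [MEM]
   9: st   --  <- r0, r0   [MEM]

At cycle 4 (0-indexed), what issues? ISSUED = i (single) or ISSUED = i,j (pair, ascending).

ISSUED = 7

#0 head=0: mul.MUL+or.ALU i0/i1 2-wide
#1 head=2: or.ALU i2 RAW r2
#2 head=3: or.ALU+or.ALU i3/i4 2-wide
#3 head=5: add.ALU+sub.ALU i5/i6 2-wide
#4 head=7: ld.MEM i7 no-port MEM/MEM
#5 head=8: ld.MEM i8 no-port MEM/MEM
#6 head=9: st.MEM i9 tail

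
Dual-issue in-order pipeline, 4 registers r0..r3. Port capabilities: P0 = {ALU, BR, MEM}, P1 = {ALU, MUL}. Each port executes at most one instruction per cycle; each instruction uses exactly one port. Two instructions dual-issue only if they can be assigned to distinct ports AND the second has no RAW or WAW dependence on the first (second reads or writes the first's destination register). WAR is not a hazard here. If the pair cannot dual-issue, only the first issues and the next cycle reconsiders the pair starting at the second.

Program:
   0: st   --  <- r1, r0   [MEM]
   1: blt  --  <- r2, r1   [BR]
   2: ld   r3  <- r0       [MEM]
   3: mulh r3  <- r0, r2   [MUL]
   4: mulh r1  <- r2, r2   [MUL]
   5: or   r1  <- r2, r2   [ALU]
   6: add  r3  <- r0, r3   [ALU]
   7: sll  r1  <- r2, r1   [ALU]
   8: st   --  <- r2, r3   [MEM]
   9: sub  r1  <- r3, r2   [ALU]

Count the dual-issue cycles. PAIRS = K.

0. st.MEM @i0  | no-port MEM/BR
1. blt.BR @i1  | no-port BR/MEM
2. ld.MEM @i2  | WAW r3
3. mulh.MUL @i3  | no-port MUL/MUL
4. mulh.MUL @i4  | WAW r1
5. or.ALU/add.ALU @i5/i6  | 2-wide
6. sll.ALU/st.MEM @i7/i8  | 2-wide
7. sub.ALU @i9  | tail

PAIRS = 2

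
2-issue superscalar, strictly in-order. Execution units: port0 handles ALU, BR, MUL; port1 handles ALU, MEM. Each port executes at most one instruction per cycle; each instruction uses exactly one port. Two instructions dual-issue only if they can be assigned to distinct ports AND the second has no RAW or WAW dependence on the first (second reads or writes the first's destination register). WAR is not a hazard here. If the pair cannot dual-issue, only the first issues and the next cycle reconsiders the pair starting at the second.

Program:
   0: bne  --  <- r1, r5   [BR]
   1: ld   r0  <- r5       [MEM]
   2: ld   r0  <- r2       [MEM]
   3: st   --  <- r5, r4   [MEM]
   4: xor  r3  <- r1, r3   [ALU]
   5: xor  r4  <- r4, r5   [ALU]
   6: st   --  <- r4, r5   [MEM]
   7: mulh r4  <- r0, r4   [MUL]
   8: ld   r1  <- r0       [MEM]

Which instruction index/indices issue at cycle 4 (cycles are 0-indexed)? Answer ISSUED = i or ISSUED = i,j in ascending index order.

ISSUED = 6,7

  cy0 -> i0&i1 (bne/ld) dual
  cy1 -> i2 (ld) no-port MEM/MEM
  cy2 -> i3&i4 (st/xor) dual
  cy3 -> i5 (xor) RAW r4
  cy4 -> i6&i7 (st/mulh) dual
  cy5 -> i8 (ld) tail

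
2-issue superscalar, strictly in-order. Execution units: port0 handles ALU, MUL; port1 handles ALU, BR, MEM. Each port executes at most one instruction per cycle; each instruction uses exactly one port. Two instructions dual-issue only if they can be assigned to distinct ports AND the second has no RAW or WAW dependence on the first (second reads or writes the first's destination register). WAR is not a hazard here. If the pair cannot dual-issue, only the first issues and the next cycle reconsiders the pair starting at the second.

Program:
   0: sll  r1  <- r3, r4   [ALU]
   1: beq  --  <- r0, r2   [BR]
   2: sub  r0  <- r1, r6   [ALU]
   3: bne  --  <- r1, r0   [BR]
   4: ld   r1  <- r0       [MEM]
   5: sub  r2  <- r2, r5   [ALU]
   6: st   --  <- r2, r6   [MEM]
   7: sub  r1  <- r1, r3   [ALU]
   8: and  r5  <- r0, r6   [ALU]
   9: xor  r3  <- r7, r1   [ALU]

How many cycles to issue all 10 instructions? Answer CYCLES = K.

CYCLES = 6

  cy0 -> i0&i1 (sll+beq) pair
  cy1 -> i2 (sub) RAW r0
  cy2 -> i3 (bne) no-port BR/MEM
  cy3 -> i4&i5 (ld+sub) pair
  cy4 -> i6&i7 (st+sub) pair
  cy5 -> i8&i9 (and+xor) pair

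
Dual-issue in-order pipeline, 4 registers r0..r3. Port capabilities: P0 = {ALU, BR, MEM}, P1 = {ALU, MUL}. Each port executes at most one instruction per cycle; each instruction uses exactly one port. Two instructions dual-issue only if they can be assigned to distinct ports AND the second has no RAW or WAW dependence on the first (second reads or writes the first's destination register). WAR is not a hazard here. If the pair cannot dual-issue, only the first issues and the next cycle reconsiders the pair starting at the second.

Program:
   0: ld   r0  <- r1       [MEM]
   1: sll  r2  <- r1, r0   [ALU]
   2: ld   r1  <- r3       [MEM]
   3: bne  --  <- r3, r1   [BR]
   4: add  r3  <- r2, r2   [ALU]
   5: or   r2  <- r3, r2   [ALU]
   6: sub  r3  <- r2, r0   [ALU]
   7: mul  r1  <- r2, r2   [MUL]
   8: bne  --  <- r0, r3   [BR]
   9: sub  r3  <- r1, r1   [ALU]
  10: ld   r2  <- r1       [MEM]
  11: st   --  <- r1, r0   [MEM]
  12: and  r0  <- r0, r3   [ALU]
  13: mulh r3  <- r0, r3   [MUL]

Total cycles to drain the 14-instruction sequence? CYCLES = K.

0. ld @i0  | RAW r0
1. sll+ld @i1+i2  | pair
2. bne+add @i3+i4  | pair
3. or @i5  | RAW r2
4. sub+mul @i6+i7  | pair
5. bne+sub @i8+i9  | pair
6. ld @i10  | no-port MEM/MEM
7. st+and @i11+i12  | pair
8. mulh @i13  | tail

CYCLES = 9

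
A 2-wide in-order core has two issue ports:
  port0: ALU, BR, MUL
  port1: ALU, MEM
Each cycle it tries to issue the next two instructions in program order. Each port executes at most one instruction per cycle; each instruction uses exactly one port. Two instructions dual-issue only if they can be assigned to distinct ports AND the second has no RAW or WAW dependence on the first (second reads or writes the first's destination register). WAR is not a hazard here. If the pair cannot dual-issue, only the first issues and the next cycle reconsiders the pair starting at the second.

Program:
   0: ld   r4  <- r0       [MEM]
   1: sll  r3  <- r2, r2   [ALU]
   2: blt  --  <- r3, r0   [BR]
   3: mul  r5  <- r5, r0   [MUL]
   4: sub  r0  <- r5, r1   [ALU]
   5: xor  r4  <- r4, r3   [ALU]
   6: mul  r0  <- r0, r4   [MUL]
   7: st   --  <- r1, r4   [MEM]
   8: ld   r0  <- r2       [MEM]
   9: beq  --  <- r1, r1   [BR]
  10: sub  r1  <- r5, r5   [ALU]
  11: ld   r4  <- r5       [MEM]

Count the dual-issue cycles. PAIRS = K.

PAIRS = 5

#0 head=0: ld;sll i0&i1 dual
#1 head=2: blt i2 no-port BR/MUL
#2 head=3: mul i3 RAW r5
#3 head=4: sub;xor i4&i5 dual
#4 head=6: mul;st i6&i7 dual
#5 head=8: ld;beq i8&i9 dual
#6 head=10: sub;ld i10&i11 dual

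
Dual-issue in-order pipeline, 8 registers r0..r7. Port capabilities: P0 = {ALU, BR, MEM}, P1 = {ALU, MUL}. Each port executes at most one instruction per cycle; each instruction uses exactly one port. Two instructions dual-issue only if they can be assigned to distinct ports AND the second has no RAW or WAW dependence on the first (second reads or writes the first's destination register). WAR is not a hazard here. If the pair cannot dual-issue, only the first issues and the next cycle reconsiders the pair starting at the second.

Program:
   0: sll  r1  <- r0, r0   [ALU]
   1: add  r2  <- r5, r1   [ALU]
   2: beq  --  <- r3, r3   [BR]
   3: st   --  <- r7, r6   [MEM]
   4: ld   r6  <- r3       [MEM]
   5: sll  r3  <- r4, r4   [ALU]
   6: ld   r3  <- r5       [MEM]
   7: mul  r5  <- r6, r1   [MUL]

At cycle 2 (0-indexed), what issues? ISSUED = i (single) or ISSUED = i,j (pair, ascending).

0. sll.ALU @i0  | RAW r1
1. add.ALU+beq.BR @i1&i2  | pair
2. st.MEM @i3  | no-port MEM/MEM
3. ld.MEM+sll.ALU @i4&i5  | pair
4. ld.MEM+mul.MUL @i6&i7  | pair

ISSUED = 3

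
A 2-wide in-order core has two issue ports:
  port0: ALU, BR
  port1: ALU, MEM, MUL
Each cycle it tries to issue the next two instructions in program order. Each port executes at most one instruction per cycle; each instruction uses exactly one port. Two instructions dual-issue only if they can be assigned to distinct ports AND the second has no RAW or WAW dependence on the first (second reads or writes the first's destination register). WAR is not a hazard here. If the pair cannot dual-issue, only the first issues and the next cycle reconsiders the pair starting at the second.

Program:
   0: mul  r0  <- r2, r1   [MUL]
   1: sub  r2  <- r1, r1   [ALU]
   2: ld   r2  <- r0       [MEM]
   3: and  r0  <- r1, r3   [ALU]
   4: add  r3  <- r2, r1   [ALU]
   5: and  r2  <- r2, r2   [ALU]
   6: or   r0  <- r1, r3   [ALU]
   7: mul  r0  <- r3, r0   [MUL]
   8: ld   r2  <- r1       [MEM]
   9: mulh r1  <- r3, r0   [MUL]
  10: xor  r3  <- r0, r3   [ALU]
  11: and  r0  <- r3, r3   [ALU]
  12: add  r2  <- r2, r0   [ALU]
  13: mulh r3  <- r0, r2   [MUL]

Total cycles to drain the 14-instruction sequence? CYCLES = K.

t=0 i0,i1:mul.MUL;sub.ALU ; dual
t=1 i2,i3:ld.MEM;and.ALU ; dual
t=2 i4,i5:add.ALU;and.ALU ; dual
t=3 i6:or.ALU ; RAW+WAW r0
t=4 i7:mul.MUL ; no-port MUL/MEM
t=5 i8:ld.MEM ; no-port MEM/MUL
t=6 i9,i10:mulh.MUL;xor.ALU ; dual
t=7 i11:and.ALU ; RAW r0
t=8 i12:add.ALU ; RAW r2
t=9 i13:mulh.MUL ; tail

CYCLES = 10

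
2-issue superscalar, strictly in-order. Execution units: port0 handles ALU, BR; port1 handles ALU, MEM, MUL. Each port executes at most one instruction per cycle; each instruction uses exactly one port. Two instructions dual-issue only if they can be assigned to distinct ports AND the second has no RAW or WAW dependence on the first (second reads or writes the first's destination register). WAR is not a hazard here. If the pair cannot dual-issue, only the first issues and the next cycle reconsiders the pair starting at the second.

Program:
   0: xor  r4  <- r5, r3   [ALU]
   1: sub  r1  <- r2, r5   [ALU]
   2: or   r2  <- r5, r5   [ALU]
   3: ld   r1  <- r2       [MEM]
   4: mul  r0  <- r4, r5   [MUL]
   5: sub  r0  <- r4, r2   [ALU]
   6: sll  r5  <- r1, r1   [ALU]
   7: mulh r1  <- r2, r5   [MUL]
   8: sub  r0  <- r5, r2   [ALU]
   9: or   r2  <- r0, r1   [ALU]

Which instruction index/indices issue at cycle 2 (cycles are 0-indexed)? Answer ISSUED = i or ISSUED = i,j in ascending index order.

ISSUED = 3

  cy0 -> i0/i1 (xor sub) dual
  cy1 -> i2 (or) RAW r2
  cy2 -> i3 (ld) no-port MEM/MUL
  cy3 -> i4 (mul) WAW r0
  cy4 -> i5/i6 (sub sll) dual
  cy5 -> i7/i8 (mulh sub) dual
  cy6 -> i9 (or) tail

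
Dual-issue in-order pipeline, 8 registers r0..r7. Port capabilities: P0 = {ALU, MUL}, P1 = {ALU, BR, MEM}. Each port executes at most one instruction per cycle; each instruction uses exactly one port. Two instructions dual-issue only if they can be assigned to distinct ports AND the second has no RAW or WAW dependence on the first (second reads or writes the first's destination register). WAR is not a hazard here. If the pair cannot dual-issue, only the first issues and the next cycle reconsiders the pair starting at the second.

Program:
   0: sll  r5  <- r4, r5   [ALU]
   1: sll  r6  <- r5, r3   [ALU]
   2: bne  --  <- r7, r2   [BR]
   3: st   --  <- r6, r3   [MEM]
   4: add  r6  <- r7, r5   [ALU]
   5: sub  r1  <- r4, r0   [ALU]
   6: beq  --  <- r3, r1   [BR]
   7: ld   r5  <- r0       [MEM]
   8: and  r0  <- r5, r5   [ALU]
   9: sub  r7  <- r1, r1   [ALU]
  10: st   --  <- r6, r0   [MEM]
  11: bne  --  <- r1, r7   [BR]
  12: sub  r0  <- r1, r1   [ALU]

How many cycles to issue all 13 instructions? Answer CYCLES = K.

0. sll.ALU @i0  | RAW r5
1. sll.ALU;bne.BR @i1,i2  | dual
2. st.MEM;add.ALU @i3,i4  | dual
3. sub.ALU @i5  | RAW r1
4. beq.BR @i6  | no-port BR/MEM
5. ld.MEM @i7  | RAW r5
6. and.ALU;sub.ALU @i8,i9  | dual
7. st.MEM @i10  | no-port MEM/BR
8. bne.BR;sub.ALU @i11,i12  | dual

CYCLES = 9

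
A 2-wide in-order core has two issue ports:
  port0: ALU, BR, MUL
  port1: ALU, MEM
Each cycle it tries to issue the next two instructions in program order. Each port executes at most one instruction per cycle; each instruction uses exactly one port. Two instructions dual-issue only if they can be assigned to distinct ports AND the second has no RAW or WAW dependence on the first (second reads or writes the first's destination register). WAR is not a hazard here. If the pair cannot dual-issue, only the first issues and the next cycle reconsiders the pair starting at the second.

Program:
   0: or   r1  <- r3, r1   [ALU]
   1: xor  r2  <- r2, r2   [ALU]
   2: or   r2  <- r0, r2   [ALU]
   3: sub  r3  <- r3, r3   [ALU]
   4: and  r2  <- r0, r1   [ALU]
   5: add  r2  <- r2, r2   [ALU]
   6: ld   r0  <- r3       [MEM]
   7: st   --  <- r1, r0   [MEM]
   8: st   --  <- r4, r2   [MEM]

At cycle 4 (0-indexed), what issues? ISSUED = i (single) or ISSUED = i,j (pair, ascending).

ISSUED = 7

  cy0 -> i0&i1 (or;xor) dual
  cy1 -> i2&i3 (or;sub) dual
  cy2 -> i4 (and) RAW+WAW r2
  cy3 -> i5&i6 (add;ld) dual
  cy4 -> i7 (st) no-port MEM/MEM
  cy5 -> i8 (st) tail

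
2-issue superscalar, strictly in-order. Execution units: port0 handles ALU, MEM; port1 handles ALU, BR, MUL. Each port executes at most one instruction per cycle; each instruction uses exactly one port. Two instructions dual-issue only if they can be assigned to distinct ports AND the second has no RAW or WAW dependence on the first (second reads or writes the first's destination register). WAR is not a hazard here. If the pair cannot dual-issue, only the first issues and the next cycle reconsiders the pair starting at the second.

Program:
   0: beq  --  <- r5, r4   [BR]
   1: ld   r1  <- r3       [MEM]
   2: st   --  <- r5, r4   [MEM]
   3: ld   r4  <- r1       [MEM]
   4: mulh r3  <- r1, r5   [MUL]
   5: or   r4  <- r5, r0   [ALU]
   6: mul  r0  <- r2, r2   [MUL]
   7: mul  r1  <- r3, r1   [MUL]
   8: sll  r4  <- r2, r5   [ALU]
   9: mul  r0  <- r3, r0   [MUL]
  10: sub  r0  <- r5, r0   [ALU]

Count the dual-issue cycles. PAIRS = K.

PAIRS = 4

c0: i0+i1 beq;ld  2-wide
c1: i2 st  no-port MEM/MEM
c2: i3+i4 ld;mulh  2-wide
c3: i5+i6 or;mul  2-wide
c4: i7+i8 mul;sll  2-wide
c5: i9 mul  RAW+WAW r0
c6: i10 sub  tail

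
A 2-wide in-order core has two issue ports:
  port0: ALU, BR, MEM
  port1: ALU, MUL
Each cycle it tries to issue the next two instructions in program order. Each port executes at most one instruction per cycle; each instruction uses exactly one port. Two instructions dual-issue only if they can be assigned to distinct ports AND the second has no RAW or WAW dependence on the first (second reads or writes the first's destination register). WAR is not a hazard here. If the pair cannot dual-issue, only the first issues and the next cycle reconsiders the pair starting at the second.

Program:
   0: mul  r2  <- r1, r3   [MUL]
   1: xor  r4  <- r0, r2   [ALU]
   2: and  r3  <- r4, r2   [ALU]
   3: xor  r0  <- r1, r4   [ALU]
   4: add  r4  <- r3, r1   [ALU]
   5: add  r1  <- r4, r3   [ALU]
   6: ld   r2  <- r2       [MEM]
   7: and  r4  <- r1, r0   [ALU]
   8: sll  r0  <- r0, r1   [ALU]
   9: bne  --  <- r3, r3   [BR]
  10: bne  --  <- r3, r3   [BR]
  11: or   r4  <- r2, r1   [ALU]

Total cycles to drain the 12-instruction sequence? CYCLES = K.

c0: i0 mul  RAW r2
c1: i1 xor  RAW r4
c2: i2/i3 and;xor  pair
c3: i4 add  RAW r4
c4: i5/i6 add;ld  pair
c5: i7/i8 and;sll  pair
c6: i9 bne  no-port BR/BR
c7: i10/i11 bne;or  pair

CYCLES = 8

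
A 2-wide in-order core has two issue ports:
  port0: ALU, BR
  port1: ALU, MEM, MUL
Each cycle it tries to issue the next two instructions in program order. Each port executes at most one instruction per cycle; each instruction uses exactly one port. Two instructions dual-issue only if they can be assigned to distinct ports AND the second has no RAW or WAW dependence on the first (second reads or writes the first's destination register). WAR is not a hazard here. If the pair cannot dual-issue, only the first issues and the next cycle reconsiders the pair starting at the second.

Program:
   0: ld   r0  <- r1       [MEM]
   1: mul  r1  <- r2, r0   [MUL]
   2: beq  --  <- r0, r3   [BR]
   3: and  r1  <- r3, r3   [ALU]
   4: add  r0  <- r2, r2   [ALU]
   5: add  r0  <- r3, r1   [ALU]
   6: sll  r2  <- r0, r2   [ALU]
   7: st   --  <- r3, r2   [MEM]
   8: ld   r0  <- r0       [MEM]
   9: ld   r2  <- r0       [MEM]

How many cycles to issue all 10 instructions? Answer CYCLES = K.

CYCLES = 8

  cy0 -> i0 (ld.MEM) no-port MEM/MUL
  cy1 -> i1,i2 (mul.MUL/beq.BR) 2-wide
  cy2 -> i3,i4 (and.ALU/add.ALU) 2-wide
  cy3 -> i5 (add.ALU) RAW r0
  cy4 -> i6 (sll.ALU) RAW r2
  cy5 -> i7 (st.MEM) no-port MEM/MEM
  cy6 -> i8 (ld.MEM) no-port MEM/MEM
  cy7 -> i9 (ld.MEM) tail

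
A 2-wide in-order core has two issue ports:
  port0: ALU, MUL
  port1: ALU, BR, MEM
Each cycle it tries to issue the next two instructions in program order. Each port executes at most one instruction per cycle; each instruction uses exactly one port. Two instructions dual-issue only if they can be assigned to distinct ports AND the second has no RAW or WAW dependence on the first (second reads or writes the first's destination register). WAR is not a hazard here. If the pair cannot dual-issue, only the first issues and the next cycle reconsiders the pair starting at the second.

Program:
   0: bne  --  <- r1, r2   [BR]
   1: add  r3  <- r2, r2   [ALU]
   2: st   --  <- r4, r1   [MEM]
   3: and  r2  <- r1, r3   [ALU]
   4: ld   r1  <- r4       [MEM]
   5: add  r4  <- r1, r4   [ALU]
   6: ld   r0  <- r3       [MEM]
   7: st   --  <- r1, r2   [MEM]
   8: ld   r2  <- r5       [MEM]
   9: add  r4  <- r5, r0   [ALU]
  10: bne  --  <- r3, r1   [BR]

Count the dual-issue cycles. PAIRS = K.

PAIRS = 4

#0 head=0: bne.BR;add.ALU i0,i1 2-wide
#1 head=2: st.MEM;and.ALU i2,i3 2-wide
#2 head=4: ld.MEM i4 RAW r1
#3 head=5: add.ALU;ld.MEM i5,i6 2-wide
#4 head=7: st.MEM i7 no-port MEM/MEM
#5 head=8: ld.MEM;add.ALU i8,i9 2-wide
#6 head=10: bne.BR i10 tail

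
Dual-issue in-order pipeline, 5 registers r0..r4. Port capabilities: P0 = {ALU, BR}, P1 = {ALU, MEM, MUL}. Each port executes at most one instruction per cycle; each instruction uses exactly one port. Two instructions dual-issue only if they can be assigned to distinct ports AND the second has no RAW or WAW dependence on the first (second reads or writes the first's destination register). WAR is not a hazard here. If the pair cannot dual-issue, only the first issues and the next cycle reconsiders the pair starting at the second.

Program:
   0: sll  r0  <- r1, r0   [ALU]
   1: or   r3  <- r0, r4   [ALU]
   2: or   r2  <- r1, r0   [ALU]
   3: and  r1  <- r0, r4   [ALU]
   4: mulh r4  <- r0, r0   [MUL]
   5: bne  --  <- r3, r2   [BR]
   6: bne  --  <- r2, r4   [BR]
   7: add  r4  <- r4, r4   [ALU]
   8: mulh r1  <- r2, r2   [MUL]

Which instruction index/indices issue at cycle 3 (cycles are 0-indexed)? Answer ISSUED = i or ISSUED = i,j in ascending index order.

ISSUED = 5

[0] i0  sll  -- RAW r0
[1] i1&i2  or/or  -- pair
[2] i3&i4  and/mulh  -- pair
[3] i5  bne  -- no-port BR/BR
[4] i6&i7  bne/add  -- pair
[5] i8  mulh  -- tail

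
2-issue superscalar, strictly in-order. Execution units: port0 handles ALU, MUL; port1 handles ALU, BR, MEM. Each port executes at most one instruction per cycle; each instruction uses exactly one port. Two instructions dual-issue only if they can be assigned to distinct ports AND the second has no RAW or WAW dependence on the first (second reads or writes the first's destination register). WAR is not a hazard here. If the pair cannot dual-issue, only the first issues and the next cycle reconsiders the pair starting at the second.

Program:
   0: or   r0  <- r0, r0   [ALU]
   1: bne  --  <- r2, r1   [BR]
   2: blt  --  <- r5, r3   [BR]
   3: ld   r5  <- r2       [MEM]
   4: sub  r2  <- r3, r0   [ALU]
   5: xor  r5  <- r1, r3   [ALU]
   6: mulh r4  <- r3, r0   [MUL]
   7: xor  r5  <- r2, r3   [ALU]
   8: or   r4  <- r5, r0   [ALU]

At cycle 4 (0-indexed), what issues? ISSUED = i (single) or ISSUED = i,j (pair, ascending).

#0 head=0: or+bne i0&i1 2-wide
#1 head=2: blt i2 no-port BR/MEM
#2 head=3: ld+sub i3&i4 2-wide
#3 head=5: xor+mulh i5&i6 2-wide
#4 head=7: xor i7 RAW r5
#5 head=8: or i8 tail

ISSUED = 7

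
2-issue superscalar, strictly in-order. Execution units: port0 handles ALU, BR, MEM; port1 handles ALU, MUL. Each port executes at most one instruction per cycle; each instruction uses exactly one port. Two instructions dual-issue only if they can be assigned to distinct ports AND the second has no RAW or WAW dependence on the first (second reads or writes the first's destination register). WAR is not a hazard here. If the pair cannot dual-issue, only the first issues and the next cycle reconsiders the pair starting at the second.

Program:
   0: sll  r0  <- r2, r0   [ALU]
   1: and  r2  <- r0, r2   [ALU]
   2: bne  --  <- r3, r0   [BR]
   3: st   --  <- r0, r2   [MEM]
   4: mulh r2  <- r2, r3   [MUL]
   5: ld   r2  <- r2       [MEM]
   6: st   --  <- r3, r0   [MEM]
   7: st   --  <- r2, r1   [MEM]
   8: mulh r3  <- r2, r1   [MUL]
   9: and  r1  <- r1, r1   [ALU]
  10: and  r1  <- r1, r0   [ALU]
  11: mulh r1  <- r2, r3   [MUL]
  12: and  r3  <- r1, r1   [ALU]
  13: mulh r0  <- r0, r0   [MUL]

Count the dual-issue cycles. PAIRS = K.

PAIRS = 4

c0: i0 sll.ALU  RAW r0
c1: i1+i2 and.ALU bne.BR  pair
c2: i3+i4 st.MEM mulh.MUL  pair
c3: i5 ld.MEM  no-port MEM/MEM
c4: i6 st.MEM  no-port MEM/MEM
c5: i7+i8 st.MEM mulh.MUL  pair
c6: i9 and.ALU  RAW+WAW r1
c7: i10 and.ALU  WAW r1
c8: i11 mulh.MUL  RAW r1
c9: i12+i13 and.ALU mulh.MUL  pair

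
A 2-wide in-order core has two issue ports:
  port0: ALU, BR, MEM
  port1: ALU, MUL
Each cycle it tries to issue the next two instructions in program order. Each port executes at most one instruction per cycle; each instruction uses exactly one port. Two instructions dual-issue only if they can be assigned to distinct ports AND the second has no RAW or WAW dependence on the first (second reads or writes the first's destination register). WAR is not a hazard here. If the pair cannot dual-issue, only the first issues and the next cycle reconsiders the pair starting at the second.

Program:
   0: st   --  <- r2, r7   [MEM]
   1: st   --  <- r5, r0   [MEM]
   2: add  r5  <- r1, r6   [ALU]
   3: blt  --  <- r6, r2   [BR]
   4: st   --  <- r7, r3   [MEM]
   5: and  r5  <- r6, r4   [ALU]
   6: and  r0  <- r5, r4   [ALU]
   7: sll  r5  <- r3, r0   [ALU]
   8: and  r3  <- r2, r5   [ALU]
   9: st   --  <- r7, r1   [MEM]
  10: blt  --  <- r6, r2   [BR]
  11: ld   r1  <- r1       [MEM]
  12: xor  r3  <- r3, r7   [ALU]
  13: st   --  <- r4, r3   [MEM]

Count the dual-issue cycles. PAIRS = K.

  cy0 -> i0 (st.MEM) no-port MEM/MEM
  cy1 -> i1,i2 (st.MEM add.ALU) 2-wide
  cy2 -> i3 (blt.BR) no-port BR/MEM
  cy3 -> i4,i5 (st.MEM and.ALU) 2-wide
  cy4 -> i6 (and.ALU) RAW r0
  cy5 -> i7 (sll.ALU) RAW r5
  cy6 -> i8,i9 (and.ALU st.MEM) 2-wide
  cy7 -> i10 (blt.BR) no-port BR/MEM
  cy8 -> i11,i12 (ld.MEM xor.ALU) 2-wide
  cy9 -> i13 (st.MEM) tail

PAIRS = 4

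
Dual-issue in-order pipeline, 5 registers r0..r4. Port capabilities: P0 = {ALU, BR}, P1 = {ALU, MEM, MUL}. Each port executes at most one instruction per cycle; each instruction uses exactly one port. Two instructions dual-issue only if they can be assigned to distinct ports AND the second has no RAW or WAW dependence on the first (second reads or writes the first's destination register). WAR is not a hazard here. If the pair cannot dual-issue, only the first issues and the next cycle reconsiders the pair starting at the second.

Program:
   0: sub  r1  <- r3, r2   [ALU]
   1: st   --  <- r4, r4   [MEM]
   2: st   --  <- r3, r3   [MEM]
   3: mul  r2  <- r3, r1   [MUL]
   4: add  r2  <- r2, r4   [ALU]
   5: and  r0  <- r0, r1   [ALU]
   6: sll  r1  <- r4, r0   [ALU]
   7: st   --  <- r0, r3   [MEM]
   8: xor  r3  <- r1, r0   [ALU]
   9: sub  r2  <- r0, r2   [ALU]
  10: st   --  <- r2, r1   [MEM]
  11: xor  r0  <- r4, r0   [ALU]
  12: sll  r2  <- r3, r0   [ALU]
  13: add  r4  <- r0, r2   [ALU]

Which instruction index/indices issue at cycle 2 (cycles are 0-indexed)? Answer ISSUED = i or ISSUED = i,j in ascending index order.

t=0 i0&i1:sub.ALU st.MEM ; pair
t=1 i2:st.MEM ; no-port MEM/MUL
t=2 i3:mul.MUL ; RAW+WAW r2
t=3 i4&i5:add.ALU and.ALU ; pair
t=4 i6&i7:sll.ALU st.MEM ; pair
t=5 i8&i9:xor.ALU sub.ALU ; pair
t=6 i10&i11:st.MEM xor.ALU ; pair
t=7 i12:sll.ALU ; RAW r2
t=8 i13:add.ALU ; tail

ISSUED = 3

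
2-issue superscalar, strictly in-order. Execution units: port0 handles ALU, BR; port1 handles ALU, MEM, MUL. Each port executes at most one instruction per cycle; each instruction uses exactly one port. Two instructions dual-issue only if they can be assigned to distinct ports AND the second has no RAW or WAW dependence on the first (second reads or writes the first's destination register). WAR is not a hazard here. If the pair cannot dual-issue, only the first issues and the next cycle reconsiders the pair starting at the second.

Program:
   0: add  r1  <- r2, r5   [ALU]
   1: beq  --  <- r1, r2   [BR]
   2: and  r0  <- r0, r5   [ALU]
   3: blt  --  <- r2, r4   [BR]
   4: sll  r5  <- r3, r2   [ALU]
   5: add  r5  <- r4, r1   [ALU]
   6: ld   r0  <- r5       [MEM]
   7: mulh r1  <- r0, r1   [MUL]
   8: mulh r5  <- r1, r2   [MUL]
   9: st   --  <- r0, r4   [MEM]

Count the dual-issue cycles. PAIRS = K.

0. add.ALU @i0  | RAW r1
1. beq.BR/and.ALU @i1&i2  | dual
2. blt.BR/sll.ALU @i3&i4  | dual
3. add.ALU @i5  | RAW r5
4. ld.MEM @i6  | no-port MEM/MUL
5. mulh.MUL @i7  | no-port MUL/MUL
6. mulh.MUL @i8  | no-port MUL/MEM
7. st.MEM @i9  | tail

PAIRS = 2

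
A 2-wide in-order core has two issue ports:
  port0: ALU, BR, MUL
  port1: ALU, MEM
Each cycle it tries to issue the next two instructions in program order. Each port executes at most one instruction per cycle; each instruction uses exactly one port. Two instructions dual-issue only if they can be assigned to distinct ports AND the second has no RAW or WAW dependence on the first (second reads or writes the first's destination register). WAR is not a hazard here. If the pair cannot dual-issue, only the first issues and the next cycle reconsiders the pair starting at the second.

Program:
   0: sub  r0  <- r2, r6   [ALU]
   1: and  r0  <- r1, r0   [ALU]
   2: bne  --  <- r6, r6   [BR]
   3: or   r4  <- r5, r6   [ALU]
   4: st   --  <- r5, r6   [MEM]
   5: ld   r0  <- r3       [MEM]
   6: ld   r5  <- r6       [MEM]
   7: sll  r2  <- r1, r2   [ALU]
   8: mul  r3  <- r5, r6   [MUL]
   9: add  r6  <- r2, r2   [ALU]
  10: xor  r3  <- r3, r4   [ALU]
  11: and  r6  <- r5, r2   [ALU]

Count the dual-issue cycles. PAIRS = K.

PAIRS = 5

[0] i0  sub  -- RAW+WAW r0
[1] i1+i2  and;bne  -- pair
[2] i3+i4  or;st  -- pair
[3] i5  ld  -- no-port MEM/MEM
[4] i6+i7  ld;sll  -- pair
[5] i8+i9  mul;add  -- pair
[6] i10+i11  xor;and  -- pair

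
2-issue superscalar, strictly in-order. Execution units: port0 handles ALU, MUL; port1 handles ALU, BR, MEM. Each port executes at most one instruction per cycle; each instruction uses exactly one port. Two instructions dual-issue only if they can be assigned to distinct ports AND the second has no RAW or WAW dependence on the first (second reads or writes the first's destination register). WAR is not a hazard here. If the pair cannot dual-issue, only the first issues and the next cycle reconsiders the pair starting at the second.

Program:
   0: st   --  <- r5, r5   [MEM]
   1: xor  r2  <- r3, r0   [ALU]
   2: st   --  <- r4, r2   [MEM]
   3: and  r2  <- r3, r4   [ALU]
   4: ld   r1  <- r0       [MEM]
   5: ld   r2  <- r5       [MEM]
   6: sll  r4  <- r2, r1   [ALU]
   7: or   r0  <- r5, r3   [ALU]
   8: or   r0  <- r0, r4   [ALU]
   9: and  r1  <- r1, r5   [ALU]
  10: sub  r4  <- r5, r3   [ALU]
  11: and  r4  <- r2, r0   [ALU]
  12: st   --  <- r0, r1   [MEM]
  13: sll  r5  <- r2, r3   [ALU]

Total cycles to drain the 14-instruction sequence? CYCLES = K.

CYCLES = 9

t=0 i0+i1:st.MEM xor.ALU ; pair
t=1 i2+i3:st.MEM and.ALU ; pair
t=2 i4:ld.MEM ; no-port MEM/MEM
t=3 i5:ld.MEM ; RAW r2
t=4 i6+i7:sll.ALU or.ALU ; pair
t=5 i8+i9:or.ALU and.ALU ; pair
t=6 i10:sub.ALU ; WAW r4
t=7 i11+i12:and.ALU st.MEM ; pair
t=8 i13:sll.ALU ; tail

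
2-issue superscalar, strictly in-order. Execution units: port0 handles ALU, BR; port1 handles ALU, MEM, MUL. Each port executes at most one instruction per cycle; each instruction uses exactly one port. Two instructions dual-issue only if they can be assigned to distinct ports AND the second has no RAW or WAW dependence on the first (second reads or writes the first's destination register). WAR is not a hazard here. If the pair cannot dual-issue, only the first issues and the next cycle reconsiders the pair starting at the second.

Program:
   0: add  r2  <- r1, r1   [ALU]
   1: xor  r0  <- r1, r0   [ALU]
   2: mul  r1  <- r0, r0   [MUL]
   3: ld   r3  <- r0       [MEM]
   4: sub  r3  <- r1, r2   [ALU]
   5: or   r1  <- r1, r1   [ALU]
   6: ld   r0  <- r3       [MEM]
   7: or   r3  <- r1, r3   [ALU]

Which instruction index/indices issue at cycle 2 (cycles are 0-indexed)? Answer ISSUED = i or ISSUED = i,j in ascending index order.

ISSUED = 3

#0 head=0: add+xor i0,i1 pair
#1 head=2: mul i2 no-port MUL/MEM
#2 head=3: ld i3 WAW r3
#3 head=4: sub+or i4,i5 pair
#4 head=6: ld+or i6,i7 pair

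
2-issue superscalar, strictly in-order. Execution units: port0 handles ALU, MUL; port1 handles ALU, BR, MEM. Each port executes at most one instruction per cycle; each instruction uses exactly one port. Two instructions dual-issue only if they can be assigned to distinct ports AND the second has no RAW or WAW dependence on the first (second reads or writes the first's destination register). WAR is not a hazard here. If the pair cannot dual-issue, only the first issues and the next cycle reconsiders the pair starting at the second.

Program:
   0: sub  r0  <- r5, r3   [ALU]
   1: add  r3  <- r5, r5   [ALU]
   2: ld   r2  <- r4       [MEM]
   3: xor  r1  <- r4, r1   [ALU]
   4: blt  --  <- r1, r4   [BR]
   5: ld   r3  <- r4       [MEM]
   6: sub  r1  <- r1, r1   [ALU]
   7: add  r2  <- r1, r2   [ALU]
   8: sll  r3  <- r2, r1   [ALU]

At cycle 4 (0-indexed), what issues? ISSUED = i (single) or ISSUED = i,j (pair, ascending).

ISSUED = 7

0. sub.ALU add.ALU @i0+i1  | dual
1. ld.MEM xor.ALU @i2+i3  | dual
2. blt.BR @i4  | no-port BR/MEM
3. ld.MEM sub.ALU @i5+i6  | dual
4. add.ALU @i7  | RAW r2
5. sll.ALU @i8  | tail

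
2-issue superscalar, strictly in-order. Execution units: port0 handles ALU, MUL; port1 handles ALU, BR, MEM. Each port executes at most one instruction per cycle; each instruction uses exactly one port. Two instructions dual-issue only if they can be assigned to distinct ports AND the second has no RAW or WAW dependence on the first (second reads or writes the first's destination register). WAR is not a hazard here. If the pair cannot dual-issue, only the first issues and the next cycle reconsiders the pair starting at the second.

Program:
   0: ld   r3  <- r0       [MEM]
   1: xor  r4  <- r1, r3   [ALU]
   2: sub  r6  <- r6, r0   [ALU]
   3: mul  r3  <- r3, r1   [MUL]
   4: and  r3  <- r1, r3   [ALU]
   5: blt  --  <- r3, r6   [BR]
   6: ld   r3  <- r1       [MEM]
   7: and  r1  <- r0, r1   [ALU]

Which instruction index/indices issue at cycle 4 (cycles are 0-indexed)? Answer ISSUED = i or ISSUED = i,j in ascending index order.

ISSUED = 5

c0: i0 ld.MEM  RAW r3
c1: i1+i2 xor.ALU sub.ALU  pair
c2: i3 mul.MUL  RAW+WAW r3
c3: i4 and.ALU  RAW r3
c4: i5 blt.BR  no-port BR/MEM
c5: i6+i7 ld.MEM and.ALU  pair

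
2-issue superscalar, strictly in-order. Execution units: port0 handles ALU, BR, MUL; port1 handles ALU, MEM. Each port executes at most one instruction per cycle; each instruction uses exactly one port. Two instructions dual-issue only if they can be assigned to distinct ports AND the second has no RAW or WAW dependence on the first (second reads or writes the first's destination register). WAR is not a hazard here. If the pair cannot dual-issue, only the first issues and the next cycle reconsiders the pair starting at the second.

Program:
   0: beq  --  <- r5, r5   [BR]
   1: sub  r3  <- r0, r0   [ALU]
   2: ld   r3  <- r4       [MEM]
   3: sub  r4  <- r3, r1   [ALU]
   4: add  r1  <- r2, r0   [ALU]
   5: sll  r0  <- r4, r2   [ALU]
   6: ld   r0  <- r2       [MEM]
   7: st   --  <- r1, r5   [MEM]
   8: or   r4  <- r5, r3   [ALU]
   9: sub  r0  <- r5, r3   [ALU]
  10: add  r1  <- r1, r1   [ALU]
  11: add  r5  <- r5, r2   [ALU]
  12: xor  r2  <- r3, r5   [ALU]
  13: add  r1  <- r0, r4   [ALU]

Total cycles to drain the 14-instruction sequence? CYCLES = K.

#0 head=0: beq.BR+sub.ALU i0,i1 pair
#1 head=2: ld.MEM i2 RAW r3
#2 head=3: sub.ALU+add.ALU i3,i4 pair
#3 head=5: sll.ALU i5 WAW r0
#4 head=6: ld.MEM i6 no-port MEM/MEM
#5 head=7: st.MEM+or.ALU i7,i8 pair
#6 head=9: sub.ALU+add.ALU i9,i10 pair
#7 head=11: add.ALU i11 RAW r5
#8 head=12: xor.ALU+add.ALU i12,i13 pair

CYCLES = 9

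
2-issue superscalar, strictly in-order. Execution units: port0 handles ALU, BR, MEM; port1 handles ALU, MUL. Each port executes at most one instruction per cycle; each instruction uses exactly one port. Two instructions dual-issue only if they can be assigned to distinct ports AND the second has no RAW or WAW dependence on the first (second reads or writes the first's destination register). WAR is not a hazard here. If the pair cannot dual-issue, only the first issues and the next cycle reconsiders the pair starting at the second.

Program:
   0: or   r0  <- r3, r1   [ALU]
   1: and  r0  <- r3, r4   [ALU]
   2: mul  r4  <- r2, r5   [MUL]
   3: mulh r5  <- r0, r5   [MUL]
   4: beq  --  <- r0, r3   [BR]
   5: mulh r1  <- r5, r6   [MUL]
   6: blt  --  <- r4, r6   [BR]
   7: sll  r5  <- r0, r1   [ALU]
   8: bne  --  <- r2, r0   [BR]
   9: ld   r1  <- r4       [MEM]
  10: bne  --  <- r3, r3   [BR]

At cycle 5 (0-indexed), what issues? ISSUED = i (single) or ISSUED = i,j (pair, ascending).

0. or @i0  | WAW r0
1. and+mul @i1+i2  | pair
2. mulh+beq @i3+i4  | pair
3. mulh+blt @i5+i6  | pair
4. sll+bne @i7+i8  | pair
5. ld @i9  | no-port MEM/BR
6. bne @i10  | tail

ISSUED = 9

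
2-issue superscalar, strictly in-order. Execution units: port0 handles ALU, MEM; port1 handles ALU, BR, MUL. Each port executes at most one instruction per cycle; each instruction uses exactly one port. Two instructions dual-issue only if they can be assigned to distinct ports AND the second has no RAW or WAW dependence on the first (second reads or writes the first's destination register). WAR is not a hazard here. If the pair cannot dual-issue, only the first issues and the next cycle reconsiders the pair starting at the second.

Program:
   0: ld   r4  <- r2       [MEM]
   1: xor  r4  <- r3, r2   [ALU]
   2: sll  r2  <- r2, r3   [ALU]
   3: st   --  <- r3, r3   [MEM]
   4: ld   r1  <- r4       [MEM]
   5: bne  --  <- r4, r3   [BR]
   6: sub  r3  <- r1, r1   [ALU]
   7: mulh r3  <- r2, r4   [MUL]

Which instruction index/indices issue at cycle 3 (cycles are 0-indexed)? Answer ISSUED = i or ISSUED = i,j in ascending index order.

ISSUED = 4,5

0. ld.MEM @i0  | WAW r4
1. xor.ALU+sll.ALU @i1/i2  | pair
2. st.MEM @i3  | no-port MEM/MEM
3. ld.MEM+bne.BR @i4/i5  | pair
4. sub.ALU @i6  | WAW r3
5. mulh.MUL @i7  | tail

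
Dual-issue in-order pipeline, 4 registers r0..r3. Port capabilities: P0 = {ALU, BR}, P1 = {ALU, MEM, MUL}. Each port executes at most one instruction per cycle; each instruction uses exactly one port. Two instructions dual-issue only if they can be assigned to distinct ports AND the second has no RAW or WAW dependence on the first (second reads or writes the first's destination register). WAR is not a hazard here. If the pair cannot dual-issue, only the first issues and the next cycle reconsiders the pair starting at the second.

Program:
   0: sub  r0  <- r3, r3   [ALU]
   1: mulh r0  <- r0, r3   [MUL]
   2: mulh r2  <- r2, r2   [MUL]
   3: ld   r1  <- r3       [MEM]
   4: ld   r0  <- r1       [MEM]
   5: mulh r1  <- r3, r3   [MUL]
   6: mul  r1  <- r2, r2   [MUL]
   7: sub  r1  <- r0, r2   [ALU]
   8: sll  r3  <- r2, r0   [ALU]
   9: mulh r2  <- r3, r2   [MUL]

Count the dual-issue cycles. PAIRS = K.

PAIRS = 1

#0 head=0: sub.ALU i0 RAW+WAW r0
#1 head=1: mulh.MUL i1 no-port MUL/MUL
#2 head=2: mulh.MUL i2 no-port MUL/MEM
#3 head=3: ld.MEM i3 no-port MEM/MEM
#4 head=4: ld.MEM i4 no-port MEM/MUL
#5 head=5: mulh.MUL i5 no-port MUL/MUL
#6 head=6: mul.MUL i6 WAW r1
#7 head=7: sub.ALU;sll.ALU i7+i8 pair
#8 head=9: mulh.MUL i9 tail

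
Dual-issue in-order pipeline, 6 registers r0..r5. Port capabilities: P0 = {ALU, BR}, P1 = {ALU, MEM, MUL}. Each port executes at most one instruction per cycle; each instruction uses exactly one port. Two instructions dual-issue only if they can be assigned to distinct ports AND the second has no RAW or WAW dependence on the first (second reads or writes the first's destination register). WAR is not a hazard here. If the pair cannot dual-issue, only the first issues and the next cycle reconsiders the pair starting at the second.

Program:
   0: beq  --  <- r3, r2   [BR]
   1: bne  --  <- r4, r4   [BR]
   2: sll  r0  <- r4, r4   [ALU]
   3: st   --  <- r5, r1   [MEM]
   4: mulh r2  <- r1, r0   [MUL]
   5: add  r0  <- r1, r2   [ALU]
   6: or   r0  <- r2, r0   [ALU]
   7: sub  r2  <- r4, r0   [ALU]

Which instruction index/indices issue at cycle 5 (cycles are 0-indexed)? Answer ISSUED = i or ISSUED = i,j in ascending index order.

ISSUED = 6

t=0 i0:beq ; no-port BR/BR
t=1 i1/i2:bne+sll ; dual
t=2 i3:st ; no-port MEM/MUL
t=3 i4:mulh ; RAW r2
t=4 i5:add ; RAW+WAW r0
t=5 i6:or ; RAW r0
t=6 i7:sub ; tail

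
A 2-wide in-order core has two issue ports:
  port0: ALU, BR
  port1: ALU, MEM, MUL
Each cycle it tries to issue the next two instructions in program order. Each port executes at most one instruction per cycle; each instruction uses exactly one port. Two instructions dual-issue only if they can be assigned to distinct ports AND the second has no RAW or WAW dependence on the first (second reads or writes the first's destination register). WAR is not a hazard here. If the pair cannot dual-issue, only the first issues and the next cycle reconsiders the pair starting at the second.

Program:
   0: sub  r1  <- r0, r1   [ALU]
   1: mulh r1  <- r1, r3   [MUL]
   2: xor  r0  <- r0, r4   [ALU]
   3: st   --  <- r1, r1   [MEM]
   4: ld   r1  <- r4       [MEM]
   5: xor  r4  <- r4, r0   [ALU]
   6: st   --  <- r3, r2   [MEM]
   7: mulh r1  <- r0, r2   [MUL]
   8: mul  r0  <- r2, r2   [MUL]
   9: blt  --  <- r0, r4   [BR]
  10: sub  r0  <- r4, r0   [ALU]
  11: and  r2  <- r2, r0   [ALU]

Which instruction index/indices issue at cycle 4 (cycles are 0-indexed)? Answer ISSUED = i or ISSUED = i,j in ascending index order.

[0] i0  sub.ALU  -- RAW+WAW r1
[1] i1/i2  mulh.MUL/xor.ALU  -- dual
[2] i3  st.MEM  -- no-port MEM/MEM
[3] i4/i5  ld.MEM/xor.ALU  -- dual
[4] i6  st.MEM  -- no-port MEM/MUL
[5] i7  mulh.MUL  -- no-port MUL/MUL
[6] i8  mul.MUL  -- RAW r0
[7] i9/i10  blt.BR/sub.ALU  -- dual
[8] i11  and.ALU  -- tail

ISSUED = 6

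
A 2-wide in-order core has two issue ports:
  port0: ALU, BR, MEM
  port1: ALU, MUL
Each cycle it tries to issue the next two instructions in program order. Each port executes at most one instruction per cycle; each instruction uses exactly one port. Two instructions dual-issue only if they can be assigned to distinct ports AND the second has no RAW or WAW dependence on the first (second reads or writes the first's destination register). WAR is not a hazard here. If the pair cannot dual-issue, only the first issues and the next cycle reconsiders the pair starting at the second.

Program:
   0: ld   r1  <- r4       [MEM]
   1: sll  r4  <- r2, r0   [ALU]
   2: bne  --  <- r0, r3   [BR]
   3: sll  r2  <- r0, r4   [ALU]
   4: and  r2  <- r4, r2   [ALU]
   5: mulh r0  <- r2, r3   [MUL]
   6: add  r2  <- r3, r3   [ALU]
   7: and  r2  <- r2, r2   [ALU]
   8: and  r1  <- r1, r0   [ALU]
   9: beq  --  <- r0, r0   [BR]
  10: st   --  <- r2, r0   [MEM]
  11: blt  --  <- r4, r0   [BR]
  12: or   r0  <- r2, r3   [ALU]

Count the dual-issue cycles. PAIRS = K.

PAIRS = 5

#0 head=0: ld.MEM/sll.ALU i0,i1 2-wide
#1 head=2: bne.BR/sll.ALU i2,i3 2-wide
#2 head=4: and.ALU i4 RAW r2
#3 head=5: mulh.MUL/add.ALU i5,i6 2-wide
#4 head=7: and.ALU/and.ALU i7,i8 2-wide
#5 head=9: beq.BR i9 no-port BR/MEM
#6 head=10: st.MEM i10 no-port MEM/BR
#7 head=11: blt.BR/or.ALU i11,i12 2-wide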